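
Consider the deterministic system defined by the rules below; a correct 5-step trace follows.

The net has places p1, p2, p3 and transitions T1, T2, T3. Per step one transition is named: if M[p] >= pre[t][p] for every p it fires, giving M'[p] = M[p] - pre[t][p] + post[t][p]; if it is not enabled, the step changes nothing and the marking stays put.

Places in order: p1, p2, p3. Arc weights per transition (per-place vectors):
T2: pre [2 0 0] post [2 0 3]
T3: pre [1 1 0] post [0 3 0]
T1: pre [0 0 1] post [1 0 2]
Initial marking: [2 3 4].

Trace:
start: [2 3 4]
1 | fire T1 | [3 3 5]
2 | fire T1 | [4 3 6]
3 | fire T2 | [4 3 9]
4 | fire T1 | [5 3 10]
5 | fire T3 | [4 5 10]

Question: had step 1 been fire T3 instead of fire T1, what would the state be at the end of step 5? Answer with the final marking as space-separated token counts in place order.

2 7 9

(re-executing from step 1 with the substitution; state before step 1: [2 3 4])
1 | fire T3 | [1 5 4]
2 | fire T1 | [2 5 5]
3 | fire T2 | [2 5 8]
4 | fire T1 | [3 5 9]
5 | fire T3 | [2 7 9]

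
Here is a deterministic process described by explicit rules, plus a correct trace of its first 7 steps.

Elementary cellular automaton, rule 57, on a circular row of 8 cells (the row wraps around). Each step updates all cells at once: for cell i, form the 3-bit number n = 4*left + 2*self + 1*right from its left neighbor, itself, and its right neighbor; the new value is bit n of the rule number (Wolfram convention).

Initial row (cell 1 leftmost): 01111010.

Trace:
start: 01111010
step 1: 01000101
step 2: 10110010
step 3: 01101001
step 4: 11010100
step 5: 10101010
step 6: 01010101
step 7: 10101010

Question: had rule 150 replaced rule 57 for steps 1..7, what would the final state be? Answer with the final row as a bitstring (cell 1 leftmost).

(re-executing steps 1..7 under rule 150; state before step 1: 01111010)
step 1: 10110011
step 2: 00001101
step 3: 10010001
step 4: 01111010
step 5: 10110011
step 6: 00001101
step 7: 10010001

10010001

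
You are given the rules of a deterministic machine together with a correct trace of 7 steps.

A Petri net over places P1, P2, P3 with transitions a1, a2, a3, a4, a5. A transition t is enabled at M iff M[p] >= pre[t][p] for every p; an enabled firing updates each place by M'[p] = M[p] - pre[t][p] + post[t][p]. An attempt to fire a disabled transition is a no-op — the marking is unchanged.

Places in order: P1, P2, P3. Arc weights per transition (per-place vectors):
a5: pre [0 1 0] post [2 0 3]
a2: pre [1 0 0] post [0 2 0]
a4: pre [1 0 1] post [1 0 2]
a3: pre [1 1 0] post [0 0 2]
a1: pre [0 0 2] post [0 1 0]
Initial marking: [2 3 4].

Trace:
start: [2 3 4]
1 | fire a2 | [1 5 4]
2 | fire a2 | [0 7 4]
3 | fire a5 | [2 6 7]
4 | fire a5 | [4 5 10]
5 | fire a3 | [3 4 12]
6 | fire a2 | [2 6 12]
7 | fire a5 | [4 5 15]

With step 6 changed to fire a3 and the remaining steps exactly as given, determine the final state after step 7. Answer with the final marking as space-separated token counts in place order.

4 2 17

(re-executing from step 6 with the substitution; state before step 6: [3 4 12])
6 | fire a3 | [2 3 14]
7 | fire a5 | [4 2 17]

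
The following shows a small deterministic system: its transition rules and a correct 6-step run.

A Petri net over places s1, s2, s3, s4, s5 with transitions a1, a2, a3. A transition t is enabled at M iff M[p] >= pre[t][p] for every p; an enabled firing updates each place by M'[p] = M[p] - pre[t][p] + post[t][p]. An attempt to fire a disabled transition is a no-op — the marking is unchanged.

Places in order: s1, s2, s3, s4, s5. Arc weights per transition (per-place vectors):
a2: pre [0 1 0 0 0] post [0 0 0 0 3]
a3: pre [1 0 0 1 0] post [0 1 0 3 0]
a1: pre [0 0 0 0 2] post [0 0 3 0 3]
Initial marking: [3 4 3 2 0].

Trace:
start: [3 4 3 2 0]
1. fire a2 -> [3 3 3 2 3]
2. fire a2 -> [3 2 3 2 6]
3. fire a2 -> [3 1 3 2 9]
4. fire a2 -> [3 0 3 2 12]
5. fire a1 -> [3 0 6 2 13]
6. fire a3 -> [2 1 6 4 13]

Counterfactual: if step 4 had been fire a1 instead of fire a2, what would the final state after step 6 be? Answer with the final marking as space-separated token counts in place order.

(re-executing from step 4 with the substitution; state before step 4: [3 1 3 2 9])
4. fire a1 -> [3 1 6 2 10]
5. fire a1 -> [3 1 9 2 11]
6. fire a3 -> [2 2 9 4 11]

2 2 9 4 11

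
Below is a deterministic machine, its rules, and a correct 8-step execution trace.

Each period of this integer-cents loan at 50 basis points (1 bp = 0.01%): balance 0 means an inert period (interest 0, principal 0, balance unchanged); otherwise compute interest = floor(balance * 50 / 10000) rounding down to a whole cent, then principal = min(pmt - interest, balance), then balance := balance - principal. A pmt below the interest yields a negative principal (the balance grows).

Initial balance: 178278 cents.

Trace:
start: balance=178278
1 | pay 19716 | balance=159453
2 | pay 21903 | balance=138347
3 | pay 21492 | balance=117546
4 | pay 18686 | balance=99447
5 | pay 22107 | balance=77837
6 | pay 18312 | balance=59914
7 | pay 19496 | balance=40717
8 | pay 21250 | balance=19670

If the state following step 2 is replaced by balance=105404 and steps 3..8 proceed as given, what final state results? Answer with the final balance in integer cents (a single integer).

0

state after step 2 := balance=105404
3 | pay 21492 | balance=84439
4 | pay 18686 | balance=66175
5 | pay 22107 | balance=44398
6 | pay 18312 | balance=26307
7 | pay 19496 | balance=6942
8 | pay 21250 | balance=0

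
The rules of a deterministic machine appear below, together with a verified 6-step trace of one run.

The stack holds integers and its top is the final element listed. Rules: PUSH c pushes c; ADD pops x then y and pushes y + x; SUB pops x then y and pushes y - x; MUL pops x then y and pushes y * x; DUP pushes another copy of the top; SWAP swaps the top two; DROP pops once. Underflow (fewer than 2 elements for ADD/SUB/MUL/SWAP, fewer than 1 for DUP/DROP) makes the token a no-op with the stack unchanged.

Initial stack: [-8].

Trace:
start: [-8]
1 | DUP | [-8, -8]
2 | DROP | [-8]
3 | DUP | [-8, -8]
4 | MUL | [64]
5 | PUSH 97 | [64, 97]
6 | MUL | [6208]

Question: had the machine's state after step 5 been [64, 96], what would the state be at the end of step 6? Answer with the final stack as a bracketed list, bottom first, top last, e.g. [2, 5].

[6144]

state after step 5 := [64, 96]
6 | MUL | [6144]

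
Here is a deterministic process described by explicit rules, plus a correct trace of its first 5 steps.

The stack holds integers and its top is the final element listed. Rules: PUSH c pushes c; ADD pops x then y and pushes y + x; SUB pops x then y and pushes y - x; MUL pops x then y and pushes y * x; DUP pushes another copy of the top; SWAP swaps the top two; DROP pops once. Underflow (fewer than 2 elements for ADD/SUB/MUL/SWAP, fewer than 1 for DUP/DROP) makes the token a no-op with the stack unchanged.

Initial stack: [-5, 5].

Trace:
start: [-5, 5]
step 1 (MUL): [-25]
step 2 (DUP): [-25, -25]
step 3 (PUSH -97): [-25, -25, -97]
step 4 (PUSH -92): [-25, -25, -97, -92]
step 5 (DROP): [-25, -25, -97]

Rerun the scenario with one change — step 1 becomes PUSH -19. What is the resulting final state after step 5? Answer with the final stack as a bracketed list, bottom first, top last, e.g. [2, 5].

(re-executing from step 1 with the substitution; state before step 1: [-5, 5])
step 1 (PUSH -19): [-5, 5, -19]
step 2 (DUP): [-5, 5, -19, -19]
step 3 (PUSH -97): [-5, 5, -19, -19, -97]
step 4 (PUSH -92): [-5, 5, -19, -19, -97, -92]
step 5 (DROP): [-5, 5, -19, -19, -97]

[-5, 5, -19, -19, -97]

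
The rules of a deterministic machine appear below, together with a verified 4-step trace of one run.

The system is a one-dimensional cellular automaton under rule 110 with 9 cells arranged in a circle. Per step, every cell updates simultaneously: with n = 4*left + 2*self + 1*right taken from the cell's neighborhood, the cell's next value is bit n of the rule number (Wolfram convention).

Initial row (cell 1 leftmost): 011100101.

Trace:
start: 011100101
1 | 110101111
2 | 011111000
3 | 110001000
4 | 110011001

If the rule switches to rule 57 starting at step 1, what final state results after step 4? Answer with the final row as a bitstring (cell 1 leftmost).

(re-executing steps 1..4 under rule 57; state before step 1: 011100101)
1 | 110010010
2 | 101001001
3 | 010100101
4 | 101010010

101010010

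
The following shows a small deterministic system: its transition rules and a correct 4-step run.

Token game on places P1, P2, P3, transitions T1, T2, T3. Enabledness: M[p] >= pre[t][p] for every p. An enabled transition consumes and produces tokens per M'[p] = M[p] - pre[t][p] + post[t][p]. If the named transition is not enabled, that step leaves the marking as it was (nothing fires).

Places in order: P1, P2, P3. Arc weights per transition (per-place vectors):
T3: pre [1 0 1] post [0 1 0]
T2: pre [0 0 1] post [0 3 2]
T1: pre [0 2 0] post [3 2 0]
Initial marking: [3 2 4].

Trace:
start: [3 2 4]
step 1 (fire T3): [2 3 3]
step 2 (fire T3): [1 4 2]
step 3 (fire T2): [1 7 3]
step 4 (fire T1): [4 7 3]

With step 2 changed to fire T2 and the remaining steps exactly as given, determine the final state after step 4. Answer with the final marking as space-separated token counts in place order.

(re-executing from step 2 with the substitution; state before step 2: [2 3 3])
step 2 (fire T2): [2 6 4]
step 3 (fire T2): [2 9 5]
step 4 (fire T1): [5 9 5]

5 9 5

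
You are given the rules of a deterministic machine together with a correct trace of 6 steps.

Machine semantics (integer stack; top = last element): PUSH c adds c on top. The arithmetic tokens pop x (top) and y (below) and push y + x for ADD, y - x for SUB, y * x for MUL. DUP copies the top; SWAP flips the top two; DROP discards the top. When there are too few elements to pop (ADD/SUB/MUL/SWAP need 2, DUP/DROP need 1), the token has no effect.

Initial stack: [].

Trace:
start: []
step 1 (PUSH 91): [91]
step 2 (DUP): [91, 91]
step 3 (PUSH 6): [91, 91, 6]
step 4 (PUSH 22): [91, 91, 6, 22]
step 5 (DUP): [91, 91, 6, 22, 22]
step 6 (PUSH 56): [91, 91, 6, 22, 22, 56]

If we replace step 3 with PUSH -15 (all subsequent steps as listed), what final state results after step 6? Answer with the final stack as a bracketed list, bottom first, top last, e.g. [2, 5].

(re-executing from step 3 with the substitution; state before step 3: [91, 91])
step 3 (PUSH -15): [91, 91, -15]
step 4 (PUSH 22): [91, 91, -15, 22]
step 5 (DUP): [91, 91, -15, 22, 22]
step 6 (PUSH 56): [91, 91, -15, 22, 22, 56]

[91, 91, -15, 22, 22, 56]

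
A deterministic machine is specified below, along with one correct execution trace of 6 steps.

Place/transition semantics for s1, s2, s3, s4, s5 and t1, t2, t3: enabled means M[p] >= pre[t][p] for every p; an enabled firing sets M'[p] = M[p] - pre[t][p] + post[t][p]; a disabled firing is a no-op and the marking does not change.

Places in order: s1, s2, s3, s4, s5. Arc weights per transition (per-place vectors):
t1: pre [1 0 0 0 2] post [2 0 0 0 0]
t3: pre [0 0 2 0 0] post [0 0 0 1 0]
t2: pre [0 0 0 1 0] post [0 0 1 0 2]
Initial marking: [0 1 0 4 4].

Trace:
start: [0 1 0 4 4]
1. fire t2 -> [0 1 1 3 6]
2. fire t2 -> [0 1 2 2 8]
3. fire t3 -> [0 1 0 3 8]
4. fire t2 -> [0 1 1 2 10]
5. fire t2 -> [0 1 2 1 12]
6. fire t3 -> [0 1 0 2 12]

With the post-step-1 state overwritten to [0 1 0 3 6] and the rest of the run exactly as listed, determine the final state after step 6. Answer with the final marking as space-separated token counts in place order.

state after step 1 := [0 1 0 3 6]
2. fire t2 -> [0 1 1 2 8]
3. fire t3 -> [0 1 1 2 8]
4. fire t2 -> [0 1 2 1 10]
5. fire t2 -> [0 1 3 0 12]
6. fire t3 -> [0 1 1 1 12]

0 1 1 1 12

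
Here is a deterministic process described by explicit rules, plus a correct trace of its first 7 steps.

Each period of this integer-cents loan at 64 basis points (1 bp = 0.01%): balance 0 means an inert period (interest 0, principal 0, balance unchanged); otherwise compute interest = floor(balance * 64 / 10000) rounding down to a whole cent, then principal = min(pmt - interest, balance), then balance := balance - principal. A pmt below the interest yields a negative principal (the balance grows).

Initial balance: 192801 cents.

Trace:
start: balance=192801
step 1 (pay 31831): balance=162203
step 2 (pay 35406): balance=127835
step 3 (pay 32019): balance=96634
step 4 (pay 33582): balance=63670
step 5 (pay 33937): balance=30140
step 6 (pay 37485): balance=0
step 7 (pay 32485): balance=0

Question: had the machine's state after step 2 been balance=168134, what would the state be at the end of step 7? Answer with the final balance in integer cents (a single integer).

state after step 2 := balance=168134
step 3 (pay 32019): balance=137191
step 4 (pay 33582): balance=104487
step 5 (pay 33937): balance=71218
step 6 (pay 37485): balance=34188
step 7 (pay 32485): balance=1921

1921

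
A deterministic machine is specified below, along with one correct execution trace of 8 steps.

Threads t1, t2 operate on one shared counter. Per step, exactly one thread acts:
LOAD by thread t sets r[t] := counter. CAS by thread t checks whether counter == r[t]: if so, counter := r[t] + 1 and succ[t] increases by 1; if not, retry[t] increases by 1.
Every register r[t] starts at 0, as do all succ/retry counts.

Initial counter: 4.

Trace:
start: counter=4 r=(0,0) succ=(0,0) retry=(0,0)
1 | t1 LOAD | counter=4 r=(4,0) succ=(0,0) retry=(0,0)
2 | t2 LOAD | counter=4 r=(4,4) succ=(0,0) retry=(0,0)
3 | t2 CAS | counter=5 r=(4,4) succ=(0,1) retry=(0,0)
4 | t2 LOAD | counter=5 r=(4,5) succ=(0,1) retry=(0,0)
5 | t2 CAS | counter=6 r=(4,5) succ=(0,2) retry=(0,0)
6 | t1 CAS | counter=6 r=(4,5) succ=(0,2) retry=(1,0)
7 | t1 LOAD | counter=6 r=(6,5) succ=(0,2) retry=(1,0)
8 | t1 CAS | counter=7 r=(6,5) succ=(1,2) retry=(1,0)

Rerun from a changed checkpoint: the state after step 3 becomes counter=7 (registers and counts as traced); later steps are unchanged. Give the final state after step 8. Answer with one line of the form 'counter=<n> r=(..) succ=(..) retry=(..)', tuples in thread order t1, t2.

state after step 3 := counter=7 r=(4,4) succ=(0,1) retry=(0,0)
4 | t2 LOAD | counter=7 r=(4,7) succ=(0,1) retry=(0,0)
5 | t2 CAS | counter=8 r=(4,7) succ=(0,2) retry=(0,0)
6 | t1 CAS | counter=8 r=(4,7) succ=(0,2) retry=(1,0)
7 | t1 LOAD | counter=8 r=(8,7) succ=(0,2) retry=(1,0)
8 | t1 CAS | counter=9 r=(8,7) succ=(1,2) retry=(1,0)

counter=9 r=(8,7) succ=(1,2) retry=(1,0)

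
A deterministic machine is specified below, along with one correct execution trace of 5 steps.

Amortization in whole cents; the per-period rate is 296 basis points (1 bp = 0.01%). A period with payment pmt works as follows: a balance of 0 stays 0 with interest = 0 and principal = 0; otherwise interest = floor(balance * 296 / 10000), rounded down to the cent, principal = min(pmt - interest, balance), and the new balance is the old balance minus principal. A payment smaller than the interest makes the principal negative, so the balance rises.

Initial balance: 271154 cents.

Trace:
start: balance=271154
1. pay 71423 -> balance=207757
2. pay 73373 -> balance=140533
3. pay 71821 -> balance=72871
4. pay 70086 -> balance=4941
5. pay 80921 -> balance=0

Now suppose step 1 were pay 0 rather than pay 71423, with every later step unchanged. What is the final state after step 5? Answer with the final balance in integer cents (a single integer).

4429

(re-executing from step 1 with the substitution; state before step 1: balance=271154)
1. pay 0 -> balance=279180
2. pay 73373 -> balance=214070
3. pay 71821 -> balance=148585
4. pay 70086 -> balance=82897
5. pay 80921 -> balance=4429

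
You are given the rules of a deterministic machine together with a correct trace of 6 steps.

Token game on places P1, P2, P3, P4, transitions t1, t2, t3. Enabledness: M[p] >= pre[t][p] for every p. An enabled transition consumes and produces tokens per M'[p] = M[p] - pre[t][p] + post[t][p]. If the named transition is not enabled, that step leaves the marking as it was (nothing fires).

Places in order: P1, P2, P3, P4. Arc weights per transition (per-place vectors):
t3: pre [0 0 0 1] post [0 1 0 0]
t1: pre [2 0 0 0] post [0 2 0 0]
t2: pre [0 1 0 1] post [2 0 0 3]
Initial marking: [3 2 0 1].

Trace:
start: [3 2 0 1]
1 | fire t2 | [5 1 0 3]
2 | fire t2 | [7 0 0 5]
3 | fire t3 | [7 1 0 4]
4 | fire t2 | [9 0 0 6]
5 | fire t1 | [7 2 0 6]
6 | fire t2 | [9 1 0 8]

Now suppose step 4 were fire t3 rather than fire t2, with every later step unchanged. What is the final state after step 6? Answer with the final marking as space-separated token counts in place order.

(re-executing from step 4 with the substitution; state before step 4: [7 1 0 4])
4 | fire t3 | [7 2 0 3]
5 | fire t1 | [5 4 0 3]
6 | fire t2 | [7 3 0 5]

7 3 0 5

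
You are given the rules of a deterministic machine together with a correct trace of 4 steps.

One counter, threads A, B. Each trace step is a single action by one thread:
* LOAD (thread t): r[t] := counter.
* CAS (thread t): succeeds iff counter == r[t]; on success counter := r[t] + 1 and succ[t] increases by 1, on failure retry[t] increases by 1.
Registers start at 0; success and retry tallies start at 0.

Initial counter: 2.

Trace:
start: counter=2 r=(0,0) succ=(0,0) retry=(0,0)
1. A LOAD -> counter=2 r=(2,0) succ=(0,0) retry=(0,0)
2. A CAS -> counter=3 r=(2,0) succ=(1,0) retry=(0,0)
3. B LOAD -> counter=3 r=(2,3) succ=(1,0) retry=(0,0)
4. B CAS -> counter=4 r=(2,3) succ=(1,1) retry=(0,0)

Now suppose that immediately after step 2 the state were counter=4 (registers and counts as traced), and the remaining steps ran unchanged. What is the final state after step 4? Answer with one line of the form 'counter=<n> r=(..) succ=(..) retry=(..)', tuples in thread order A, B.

counter=5 r=(2,4) succ=(1,1) retry=(0,0)

state after step 2 := counter=4 r=(2,0) succ=(1,0) retry=(0,0)
3. B LOAD -> counter=4 r=(2,4) succ=(1,0) retry=(0,0)
4. B CAS -> counter=5 r=(2,4) succ=(1,1) retry=(0,0)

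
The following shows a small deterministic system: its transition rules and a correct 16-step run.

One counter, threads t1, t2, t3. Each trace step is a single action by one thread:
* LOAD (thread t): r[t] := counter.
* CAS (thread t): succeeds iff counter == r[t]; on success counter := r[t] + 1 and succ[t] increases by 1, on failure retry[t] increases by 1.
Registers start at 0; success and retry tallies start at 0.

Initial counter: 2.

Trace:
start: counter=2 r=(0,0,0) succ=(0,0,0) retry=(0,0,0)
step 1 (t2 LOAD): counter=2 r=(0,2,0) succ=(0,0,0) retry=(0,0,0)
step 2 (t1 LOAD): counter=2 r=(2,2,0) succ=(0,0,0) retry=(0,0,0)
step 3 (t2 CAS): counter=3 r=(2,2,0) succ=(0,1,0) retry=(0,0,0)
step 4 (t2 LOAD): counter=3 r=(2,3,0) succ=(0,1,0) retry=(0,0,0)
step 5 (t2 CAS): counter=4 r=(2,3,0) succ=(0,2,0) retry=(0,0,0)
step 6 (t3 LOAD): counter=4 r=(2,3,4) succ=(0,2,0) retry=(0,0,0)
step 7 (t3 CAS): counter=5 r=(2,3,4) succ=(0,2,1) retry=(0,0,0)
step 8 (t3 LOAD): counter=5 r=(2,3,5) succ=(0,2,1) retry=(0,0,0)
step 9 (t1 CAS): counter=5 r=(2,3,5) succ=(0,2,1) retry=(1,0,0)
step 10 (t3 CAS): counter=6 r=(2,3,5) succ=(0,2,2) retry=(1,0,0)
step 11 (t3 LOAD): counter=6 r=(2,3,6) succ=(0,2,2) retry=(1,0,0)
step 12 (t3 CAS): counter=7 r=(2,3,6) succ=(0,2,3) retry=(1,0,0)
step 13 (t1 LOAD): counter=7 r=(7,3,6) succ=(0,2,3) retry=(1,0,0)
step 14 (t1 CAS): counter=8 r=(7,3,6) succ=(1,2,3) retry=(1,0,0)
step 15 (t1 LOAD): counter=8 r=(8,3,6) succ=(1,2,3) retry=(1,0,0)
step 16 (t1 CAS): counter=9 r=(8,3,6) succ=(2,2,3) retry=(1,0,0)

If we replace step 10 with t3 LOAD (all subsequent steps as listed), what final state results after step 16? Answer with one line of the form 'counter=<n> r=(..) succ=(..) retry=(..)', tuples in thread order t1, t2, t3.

(re-executing from step 10 with the substitution; state before step 10: counter=5 r=(2,3,5) succ=(0,2,1) retry=(1,0,0))
step 10 (t3 LOAD): counter=5 r=(2,3,5) succ=(0,2,1) retry=(1,0,0)
step 11 (t3 LOAD): counter=5 r=(2,3,5) succ=(0,2,1) retry=(1,0,0)
step 12 (t3 CAS): counter=6 r=(2,3,5) succ=(0,2,2) retry=(1,0,0)
step 13 (t1 LOAD): counter=6 r=(6,3,5) succ=(0,2,2) retry=(1,0,0)
step 14 (t1 CAS): counter=7 r=(6,3,5) succ=(1,2,2) retry=(1,0,0)
step 15 (t1 LOAD): counter=7 r=(7,3,5) succ=(1,2,2) retry=(1,0,0)
step 16 (t1 CAS): counter=8 r=(7,3,5) succ=(2,2,2) retry=(1,0,0)

counter=8 r=(7,3,5) succ=(2,2,2) retry=(1,0,0)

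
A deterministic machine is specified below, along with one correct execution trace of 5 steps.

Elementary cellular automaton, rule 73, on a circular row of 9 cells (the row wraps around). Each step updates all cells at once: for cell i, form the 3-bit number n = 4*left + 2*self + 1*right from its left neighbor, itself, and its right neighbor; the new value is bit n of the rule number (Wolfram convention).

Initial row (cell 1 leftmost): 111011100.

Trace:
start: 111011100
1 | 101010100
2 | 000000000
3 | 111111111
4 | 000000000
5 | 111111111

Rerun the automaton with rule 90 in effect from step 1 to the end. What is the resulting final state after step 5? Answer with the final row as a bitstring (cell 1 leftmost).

110001111

(re-executing steps 1..5 under rule 90; state before step 1: 111011100)
1 | 101010111
2 | 100000100
3 | 010001011
4 | 001010011
5 | 110001111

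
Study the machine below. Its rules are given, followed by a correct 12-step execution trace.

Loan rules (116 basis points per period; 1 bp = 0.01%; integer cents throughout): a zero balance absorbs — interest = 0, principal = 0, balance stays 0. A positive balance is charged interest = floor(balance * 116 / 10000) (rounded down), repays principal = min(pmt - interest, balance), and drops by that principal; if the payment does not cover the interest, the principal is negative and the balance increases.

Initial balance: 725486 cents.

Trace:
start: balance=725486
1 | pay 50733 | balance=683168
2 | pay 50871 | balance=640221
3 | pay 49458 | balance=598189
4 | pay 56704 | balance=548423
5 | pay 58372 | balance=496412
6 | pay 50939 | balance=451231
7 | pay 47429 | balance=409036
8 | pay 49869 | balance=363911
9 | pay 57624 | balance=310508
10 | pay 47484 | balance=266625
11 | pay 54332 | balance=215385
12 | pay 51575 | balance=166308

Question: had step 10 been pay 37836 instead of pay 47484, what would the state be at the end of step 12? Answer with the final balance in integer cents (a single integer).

176181

(re-executing from step 10 with the substitution; state before step 10: balance=310508)
10 | pay 37836 | balance=276273
11 | pay 54332 | balance=225145
12 | pay 51575 | balance=176181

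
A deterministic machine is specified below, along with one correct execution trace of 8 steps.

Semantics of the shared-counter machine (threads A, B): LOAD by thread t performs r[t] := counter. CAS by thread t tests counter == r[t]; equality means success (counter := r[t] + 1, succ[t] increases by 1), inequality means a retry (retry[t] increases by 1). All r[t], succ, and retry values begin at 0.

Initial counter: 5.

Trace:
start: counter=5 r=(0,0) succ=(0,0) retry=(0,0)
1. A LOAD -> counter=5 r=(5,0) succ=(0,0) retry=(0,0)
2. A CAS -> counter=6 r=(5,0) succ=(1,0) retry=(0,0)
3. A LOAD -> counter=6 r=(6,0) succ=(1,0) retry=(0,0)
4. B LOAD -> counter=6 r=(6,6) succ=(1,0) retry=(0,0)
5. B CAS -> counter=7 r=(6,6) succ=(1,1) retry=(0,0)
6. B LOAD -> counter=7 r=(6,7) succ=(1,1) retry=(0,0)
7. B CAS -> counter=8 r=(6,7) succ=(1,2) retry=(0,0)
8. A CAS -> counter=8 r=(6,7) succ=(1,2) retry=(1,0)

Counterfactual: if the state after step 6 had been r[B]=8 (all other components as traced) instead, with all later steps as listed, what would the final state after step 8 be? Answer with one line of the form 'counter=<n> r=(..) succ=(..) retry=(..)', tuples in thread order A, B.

state after step 6 := counter=7 r=(6,8) succ=(1,1) retry=(0,0)
7. B CAS -> counter=7 r=(6,8) succ=(1,1) retry=(0,1)
8. A CAS -> counter=7 r=(6,8) succ=(1,1) retry=(1,1)

counter=7 r=(6,8) succ=(1,1) retry=(1,1)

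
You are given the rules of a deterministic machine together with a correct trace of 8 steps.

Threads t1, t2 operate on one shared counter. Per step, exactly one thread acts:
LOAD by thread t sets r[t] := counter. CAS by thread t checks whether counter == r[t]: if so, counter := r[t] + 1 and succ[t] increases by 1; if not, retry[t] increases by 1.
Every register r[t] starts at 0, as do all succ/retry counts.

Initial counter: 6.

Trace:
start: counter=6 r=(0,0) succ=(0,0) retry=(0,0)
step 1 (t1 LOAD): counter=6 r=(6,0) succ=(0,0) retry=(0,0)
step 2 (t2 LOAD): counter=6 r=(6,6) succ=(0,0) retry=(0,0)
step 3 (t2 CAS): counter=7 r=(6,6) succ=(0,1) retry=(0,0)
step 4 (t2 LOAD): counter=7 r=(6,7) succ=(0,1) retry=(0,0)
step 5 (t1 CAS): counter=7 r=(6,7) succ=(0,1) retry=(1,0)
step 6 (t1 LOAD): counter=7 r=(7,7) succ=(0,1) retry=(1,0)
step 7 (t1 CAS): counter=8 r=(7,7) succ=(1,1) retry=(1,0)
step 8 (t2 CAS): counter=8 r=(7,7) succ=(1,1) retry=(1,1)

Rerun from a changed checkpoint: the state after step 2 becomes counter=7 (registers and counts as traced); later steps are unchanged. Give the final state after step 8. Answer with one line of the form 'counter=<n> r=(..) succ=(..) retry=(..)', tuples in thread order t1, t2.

counter=8 r=(7,7) succ=(1,0) retry=(1,2)

state after step 2 := counter=7 r=(6,6) succ=(0,0) retry=(0,0)
step 3 (t2 CAS): counter=7 r=(6,6) succ=(0,0) retry=(0,1)
step 4 (t2 LOAD): counter=7 r=(6,7) succ=(0,0) retry=(0,1)
step 5 (t1 CAS): counter=7 r=(6,7) succ=(0,0) retry=(1,1)
step 6 (t1 LOAD): counter=7 r=(7,7) succ=(0,0) retry=(1,1)
step 7 (t1 CAS): counter=8 r=(7,7) succ=(1,0) retry=(1,1)
step 8 (t2 CAS): counter=8 r=(7,7) succ=(1,0) retry=(1,2)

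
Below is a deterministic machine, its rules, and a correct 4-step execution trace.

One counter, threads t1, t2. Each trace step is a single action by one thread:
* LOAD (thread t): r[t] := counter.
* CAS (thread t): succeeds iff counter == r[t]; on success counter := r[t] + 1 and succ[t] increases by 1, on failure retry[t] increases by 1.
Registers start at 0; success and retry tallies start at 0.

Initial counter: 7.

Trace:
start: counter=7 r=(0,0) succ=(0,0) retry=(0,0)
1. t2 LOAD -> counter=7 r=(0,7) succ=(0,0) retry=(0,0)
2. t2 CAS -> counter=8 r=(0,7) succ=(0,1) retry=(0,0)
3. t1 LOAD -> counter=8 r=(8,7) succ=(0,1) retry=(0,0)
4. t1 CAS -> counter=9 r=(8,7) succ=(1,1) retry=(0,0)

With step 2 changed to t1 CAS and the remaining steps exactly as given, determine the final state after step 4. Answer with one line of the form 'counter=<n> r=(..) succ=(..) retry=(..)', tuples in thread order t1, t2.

counter=8 r=(7,7) succ=(1,0) retry=(1,0)

(re-executing from step 2 with the substitution; state before step 2: counter=7 r=(0,7) succ=(0,0) retry=(0,0))
2. t1 CAS -> counter=7 r=(0,7) succ=(0,0) retry=(1,0)
3. t1 LOAD -> counter=7 r=(7,7) succ=(0,0) retry=(1,0)
4. t1 CAS -> counter=8 r=(7,7) succ=(1,0) retry=(1,0)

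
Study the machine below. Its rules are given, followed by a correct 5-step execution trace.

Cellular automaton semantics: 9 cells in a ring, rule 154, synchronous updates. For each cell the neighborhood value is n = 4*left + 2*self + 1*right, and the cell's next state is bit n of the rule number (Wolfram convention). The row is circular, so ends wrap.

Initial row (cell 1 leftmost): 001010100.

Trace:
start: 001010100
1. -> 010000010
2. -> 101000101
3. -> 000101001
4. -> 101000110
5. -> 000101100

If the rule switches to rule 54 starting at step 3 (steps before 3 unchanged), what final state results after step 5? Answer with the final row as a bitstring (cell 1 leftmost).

010111010

(re-executing steps 3..5 under rule 54; state before step 3: 101000101)
3. -> 011101110
4. -> 100010001
5. -> 010111010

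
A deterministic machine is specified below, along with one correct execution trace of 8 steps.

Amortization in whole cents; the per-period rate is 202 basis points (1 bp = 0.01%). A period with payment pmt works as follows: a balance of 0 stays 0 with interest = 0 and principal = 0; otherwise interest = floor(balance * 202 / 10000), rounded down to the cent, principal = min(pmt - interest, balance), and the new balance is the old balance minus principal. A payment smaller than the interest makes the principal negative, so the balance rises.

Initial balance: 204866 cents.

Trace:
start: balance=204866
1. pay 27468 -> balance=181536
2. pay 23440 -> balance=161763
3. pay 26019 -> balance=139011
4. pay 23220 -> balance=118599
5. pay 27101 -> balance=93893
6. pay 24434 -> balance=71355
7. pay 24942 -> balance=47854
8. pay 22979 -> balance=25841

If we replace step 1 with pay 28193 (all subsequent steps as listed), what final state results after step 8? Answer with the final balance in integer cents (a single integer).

(re-executing from step 1 with the substitution; state before step 1: balance=204866)
1. pay 28193 -> balance=180811
2. pay 23440 -> balance=161023
3. pay 26019 -> balance=138256
4. pay 23220 -> balance=117828
5. pay 27101 -> balance=93107
6. pay 24434 -> balance=70553
7. pay 24942 -> balance=47036
8. pay 22979 -> balance=25007

25007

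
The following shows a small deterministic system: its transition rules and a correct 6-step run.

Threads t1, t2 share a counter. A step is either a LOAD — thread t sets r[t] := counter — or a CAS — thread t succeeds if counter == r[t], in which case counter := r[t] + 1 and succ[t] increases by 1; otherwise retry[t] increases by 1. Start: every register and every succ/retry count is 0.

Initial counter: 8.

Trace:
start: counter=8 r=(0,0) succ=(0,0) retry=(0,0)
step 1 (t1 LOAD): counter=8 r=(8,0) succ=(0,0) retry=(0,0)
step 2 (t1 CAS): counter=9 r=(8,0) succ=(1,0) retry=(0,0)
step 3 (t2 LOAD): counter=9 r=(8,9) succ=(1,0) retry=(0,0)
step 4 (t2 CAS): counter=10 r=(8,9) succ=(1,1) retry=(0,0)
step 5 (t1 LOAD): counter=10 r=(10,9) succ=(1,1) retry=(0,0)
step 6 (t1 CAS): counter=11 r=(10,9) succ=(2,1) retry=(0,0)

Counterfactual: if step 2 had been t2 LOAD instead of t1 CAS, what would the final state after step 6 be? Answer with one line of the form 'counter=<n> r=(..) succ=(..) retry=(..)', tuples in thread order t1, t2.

(re-executing from step 2 with the substitution; state before step 2: counter=8 r=(8,0) succ=(0,0) retry=(0,0))
step 2 (t2 LOAD): counter=8 r=(8,8) succ=(0,0) retry=(0,0)
step 3 (t2 LOAD): counter=8 r=(8,8) succ=(0,0) retry=(0,0)
step 4 (t2 CAS): counter=9 r=(8,8) succ=(0,1) retry=(0,0)
step 5 (t1 LOAD): counter=9 r=(9,8) succ=(0,1) retry=(0,0)
step 6 (t1 CAS): counter=10 r=(9,8) succ=(1,1) retry=(0,0)

counter=10 r=(9,8) succ=(1,1) retry=(0,0)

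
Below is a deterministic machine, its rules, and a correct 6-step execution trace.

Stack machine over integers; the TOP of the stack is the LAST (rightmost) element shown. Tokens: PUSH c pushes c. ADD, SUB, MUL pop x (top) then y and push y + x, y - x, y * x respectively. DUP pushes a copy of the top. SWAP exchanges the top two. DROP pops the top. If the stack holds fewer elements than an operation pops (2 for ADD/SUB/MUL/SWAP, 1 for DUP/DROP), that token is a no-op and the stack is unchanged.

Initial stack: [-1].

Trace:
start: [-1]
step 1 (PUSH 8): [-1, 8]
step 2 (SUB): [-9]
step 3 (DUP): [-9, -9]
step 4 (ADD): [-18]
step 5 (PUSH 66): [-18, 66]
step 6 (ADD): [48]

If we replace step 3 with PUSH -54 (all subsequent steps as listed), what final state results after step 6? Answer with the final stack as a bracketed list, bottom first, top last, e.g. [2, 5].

[3]

(re-executing from step 3 with the substitution; state before step 3: [-9])
step 3 (PUSH -54): [-9, -54]
step 4 (ADD): [-63]
step 5 (PUSH 66): [-63, 66]
step 6 (ADD): [3]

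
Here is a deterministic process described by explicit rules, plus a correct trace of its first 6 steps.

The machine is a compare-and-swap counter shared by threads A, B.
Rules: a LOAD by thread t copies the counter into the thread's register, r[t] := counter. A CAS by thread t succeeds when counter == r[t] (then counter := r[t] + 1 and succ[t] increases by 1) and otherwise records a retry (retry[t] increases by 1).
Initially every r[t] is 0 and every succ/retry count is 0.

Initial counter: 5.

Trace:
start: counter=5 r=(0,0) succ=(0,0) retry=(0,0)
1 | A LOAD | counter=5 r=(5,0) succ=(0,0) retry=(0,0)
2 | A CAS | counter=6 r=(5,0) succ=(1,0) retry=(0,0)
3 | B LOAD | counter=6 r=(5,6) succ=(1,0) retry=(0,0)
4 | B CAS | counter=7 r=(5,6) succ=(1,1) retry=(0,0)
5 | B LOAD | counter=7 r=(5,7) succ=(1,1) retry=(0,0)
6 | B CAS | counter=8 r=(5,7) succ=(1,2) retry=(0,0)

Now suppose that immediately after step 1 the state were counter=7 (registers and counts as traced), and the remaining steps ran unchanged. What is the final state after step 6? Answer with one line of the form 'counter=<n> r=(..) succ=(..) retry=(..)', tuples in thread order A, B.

state after step 1 := counter=7 r=(5,0) succ=(0,0) retry=(0,0)
2 | A CAS | counter=7 r=(5,0) succ=(0,0) retry=(1,0)
3 | B LOAD | counter=7 r=(5,7) succ=(0,0) retry=(1,0)
4 | B CAS | counter=8 r=(5,7) succ=(0,1) retry=(1,0)
5 | B LOAD | counter=8 r=(5,8) succ=(0,1) retry=(1,0)
6 | B CAS | counter=9 r=(5,8) succ=(0,2) retry=(1,0)

counter=9 r=(5,8) succ=(0,2) retry=(1,0)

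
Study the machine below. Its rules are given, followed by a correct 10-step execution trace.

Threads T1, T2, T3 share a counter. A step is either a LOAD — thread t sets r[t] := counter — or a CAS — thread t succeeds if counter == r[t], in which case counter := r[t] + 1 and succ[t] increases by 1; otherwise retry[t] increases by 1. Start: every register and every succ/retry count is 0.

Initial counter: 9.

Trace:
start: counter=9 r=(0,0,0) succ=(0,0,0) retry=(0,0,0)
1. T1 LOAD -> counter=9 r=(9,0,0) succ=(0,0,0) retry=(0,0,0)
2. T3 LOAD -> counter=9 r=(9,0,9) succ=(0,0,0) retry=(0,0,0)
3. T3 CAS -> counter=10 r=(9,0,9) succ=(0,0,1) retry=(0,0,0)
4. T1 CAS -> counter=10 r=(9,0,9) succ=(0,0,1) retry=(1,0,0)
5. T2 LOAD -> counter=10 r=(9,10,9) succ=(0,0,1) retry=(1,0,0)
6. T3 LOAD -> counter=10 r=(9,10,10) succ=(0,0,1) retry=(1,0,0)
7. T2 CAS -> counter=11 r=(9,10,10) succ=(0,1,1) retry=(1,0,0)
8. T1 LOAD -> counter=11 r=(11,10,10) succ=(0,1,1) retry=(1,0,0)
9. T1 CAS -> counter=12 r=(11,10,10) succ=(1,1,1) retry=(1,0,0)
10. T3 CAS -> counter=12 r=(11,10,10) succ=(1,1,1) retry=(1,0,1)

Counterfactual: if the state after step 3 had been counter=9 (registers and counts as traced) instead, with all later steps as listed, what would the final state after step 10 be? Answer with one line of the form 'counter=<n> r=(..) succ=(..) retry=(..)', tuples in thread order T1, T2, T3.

counter=12 r=(11,10,10) succ=(2,1,1) retry=(0,0,1)

state after step 3 := counter=9 r=(9,0,9) succ=(0,0,1) retry=(0,0,0)
4. T1 CAS -> counter=10 r=(9,0,9) succ=(1,0,1) retry=(0,0,0)
5. T2 LOAD -> counter=10 r=(9,10,9) succ=(1,0,1) retry=(0,0,0)
6. T3 LOAD -> counter=10 r=(9,10,10) succ=(1,0,1) retry=(0,0,0)
7. T2 CAS -> counter=11 r=(9,10,10) succ=(1,1,1) retry=(0,0,0)
8. T1 LOAD -> counter=11 r=(11,10,10) succ=(1,1,1) retry=(0,0,0)
9. T1 CAS -> counter=12 r=(11,10,10) succ=(2,1,1) retry=(0,0,0)
10. T3 CAS -> counter=12 r=(11,10,10) succ=(2,1,1) retry=(0,0,1)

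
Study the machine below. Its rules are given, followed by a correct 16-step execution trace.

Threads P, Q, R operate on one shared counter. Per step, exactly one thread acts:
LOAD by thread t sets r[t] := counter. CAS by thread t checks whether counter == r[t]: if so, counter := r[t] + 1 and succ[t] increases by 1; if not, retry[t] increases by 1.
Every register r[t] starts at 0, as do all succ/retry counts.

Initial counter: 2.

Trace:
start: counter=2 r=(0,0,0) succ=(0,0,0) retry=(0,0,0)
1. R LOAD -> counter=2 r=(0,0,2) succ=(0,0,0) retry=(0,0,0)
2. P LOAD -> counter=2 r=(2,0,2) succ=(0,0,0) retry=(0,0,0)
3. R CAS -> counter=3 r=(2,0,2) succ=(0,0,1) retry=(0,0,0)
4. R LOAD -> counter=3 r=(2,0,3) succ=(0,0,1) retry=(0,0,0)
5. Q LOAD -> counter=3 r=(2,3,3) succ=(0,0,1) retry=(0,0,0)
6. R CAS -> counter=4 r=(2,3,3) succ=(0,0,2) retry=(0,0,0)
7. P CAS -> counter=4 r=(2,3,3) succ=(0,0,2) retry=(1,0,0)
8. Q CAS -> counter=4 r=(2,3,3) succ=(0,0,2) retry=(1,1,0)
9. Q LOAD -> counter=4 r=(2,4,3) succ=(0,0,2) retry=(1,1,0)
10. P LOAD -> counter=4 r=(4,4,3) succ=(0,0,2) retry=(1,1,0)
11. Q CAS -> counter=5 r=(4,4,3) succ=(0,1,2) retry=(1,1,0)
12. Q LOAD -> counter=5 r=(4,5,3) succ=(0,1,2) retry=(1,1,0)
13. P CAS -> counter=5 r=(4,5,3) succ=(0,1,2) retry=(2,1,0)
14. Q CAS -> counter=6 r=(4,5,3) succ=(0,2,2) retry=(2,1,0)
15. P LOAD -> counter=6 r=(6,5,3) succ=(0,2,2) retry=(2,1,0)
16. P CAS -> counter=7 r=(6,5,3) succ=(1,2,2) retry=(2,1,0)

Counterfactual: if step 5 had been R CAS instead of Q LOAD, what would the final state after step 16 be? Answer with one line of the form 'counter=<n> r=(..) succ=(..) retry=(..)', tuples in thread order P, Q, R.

(re-executing from step 5 with the substitution; state before step 5: counter=3 r=(2,0,3) succ=(0,0,1) retry=(0,0,0))
5. R CAS -> counter=4 r=(2,0,3) succ=(0,0,2) retry=(0,0,0)
6. R CAS -> counter=4 r=(2,0,3) succ=(0,0,2) retry=(0,0,1)
7. P CAS -> counter=4 r=(2,0,3) succ=(0,0,2) retry=(1,0,1)
8. Q CAS -> counter=4 r=(2,0,3) succ=(0,0,2) retry=(1,1,1)
9. Q LOAD -> counter=4 r=(2,4,3) succ=(0,0,2) retry=(1,1,1)
10. P LOAD -> counter=4 r=(4,4,3) succ=(0,0,2) retry=(1,1,1)
11. Q CAS -> counter=5 r=(4,4,3) succ=(0,1,2) retry=(1,1,1)
12. Q LOAD -> counter=5 r=(4,5,3) succ=(0,1,2) retry=(1,1,1)
13. P CAS -> counter=5 r=(4,5,3) succ=(0,1,2) retry=(2,1,1)
14. Q CAS -> counter=6 r=(4,5,3) succ=(0,2,2) retry=(2,1,1)
15. P LOAD -> counter=6 r=(6,5,3) succ=(0,2,2) retry=(2,1,1)
16. P CAS -> counter=7 r=(6,5,3) succ=(1,2,2) retry=(2,1,1)

counter=7 r=(6,5,3) succ=(1,2,2) retry=(2,1,1)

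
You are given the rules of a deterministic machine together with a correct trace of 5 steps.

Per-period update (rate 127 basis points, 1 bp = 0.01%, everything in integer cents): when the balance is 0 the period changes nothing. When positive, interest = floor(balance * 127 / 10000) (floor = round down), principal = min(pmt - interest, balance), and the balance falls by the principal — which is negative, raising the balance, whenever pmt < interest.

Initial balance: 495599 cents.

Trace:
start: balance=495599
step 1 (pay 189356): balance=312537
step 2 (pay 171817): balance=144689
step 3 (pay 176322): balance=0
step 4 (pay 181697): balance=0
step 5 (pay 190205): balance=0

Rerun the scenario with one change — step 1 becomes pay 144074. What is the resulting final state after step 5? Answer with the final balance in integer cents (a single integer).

0

(re-executing from step 1 with the substitution; state before step 1: balance=495599)
step 1 (pay 144074): balance=357819
step 2 (pay 171817): balance=190546
step 3 (pay 176322): balance=16643
step 4 (pay 181697): balance=0
step 5 (pay 190205): balance=0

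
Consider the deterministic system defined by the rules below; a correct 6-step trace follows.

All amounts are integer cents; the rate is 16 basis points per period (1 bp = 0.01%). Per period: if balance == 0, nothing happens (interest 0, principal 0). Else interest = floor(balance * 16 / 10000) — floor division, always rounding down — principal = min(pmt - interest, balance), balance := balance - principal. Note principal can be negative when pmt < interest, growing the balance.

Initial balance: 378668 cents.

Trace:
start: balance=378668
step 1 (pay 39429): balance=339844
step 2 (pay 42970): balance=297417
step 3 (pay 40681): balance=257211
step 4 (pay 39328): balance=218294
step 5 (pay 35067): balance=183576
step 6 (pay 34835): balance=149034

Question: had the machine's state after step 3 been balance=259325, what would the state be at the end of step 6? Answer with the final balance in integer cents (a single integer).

151158

state after step 3 := balance=259325
step 4 (pay 39328): balance=220411
step 5 (pay 35067): balance=185696
step 6 (pay 34835): balance=151158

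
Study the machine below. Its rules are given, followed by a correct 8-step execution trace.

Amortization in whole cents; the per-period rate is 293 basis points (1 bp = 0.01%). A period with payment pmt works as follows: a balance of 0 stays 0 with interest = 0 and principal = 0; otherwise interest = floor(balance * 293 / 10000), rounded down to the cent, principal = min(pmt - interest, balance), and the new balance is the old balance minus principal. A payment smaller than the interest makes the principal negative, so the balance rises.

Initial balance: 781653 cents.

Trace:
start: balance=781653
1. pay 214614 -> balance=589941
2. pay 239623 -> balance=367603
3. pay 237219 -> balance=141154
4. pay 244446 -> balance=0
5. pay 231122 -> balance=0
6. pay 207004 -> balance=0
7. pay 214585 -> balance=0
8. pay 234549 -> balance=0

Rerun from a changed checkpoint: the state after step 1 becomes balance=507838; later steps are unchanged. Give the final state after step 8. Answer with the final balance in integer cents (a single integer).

state after step 1 := balance=507838
2. pay 239623 -> balance=283094
3. pay 237219 -> balance=54169
4. pay 244446 -> balance=0
5. pay 231122 -> balance=0
6. pay 207004 -> balance=0
7. pay 214585 -> balance=0
8. pay 234549 -> balance=0

0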